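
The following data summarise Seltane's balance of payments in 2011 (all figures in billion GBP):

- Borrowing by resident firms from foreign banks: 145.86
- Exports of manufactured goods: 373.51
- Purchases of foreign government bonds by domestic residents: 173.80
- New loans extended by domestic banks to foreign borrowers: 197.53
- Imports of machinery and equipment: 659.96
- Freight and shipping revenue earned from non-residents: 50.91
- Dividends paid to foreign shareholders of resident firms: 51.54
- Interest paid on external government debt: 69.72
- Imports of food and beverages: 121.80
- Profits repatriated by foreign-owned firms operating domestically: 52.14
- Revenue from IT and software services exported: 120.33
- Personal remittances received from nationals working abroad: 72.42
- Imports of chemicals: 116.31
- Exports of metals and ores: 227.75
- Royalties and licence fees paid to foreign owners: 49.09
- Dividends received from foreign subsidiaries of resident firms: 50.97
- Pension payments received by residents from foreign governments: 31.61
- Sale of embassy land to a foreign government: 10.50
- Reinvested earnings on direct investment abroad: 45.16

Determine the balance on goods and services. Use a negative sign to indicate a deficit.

Goods: -659.96 - 116.31 + 373.51 + 227.75 - 121.80 = -296.81
Services: 120.33 - 49.09 + 50.91 = 122.15
Trade balance = -296.81 + 122.15 = -174.66
(Excluded from the trade balance — financial account: borrowing by resident firms from foreign banks 145.86, purchases of foreign government bonds by domestic residents 173.80, new loans extended by domestic banks to foreign borrowers 197.53; primary income: dividends paid to foreign shareholders of resident firms 51.54, interest paid on external government debt 69.72, profits repatriated by foreign-owned firms operating domestically 52.14, dividends received from foreign subsidiaries of resident firms 50.97, reinvested earnings on direct investment abroad 45.16; secondary income: personal remittances received from nationals working abroad 72.42, pension payments received by residents from foreign governments 31.61; capital account: sale of embassy land to a foreign government 10.50.)

-174.66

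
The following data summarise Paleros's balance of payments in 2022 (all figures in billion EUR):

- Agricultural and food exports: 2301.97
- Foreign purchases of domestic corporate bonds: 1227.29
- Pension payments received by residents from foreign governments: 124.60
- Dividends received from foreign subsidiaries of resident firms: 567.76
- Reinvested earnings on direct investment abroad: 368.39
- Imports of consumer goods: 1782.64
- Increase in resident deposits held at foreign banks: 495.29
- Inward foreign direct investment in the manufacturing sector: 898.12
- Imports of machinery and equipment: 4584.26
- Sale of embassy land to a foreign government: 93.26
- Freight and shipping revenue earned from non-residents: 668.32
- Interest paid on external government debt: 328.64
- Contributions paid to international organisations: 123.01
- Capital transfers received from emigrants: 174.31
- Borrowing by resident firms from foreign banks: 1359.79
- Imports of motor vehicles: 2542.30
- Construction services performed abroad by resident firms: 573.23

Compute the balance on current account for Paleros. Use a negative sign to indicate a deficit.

Goods: -4584.26 - 1782.64 + 2301.97 - 2542.30 = -6607.23
Services: 573.23 + 668.32 = 1241.55
Primary income: 368.39 - 328.64 + 567.76 = 607.51
Secondary income: -123.01 + 124.60 = 1.59
Current account = (-6607.23) + 1241.55 + 607.51 + 1.59 = -4756.58
(Excluded from the current account — financial account: foreign purchases of domestic corporate bonds 1227.29, increase in resident deposits held at foreign banks 495.29, inward foreign direct investment in the manufacturing sector 898.12, borrowing by resident firms from foreign banks 1359.79; capital account: sale of embassy land to a foreign government 93.26, capital transfers received from emigrants 174.31.)

-4756.58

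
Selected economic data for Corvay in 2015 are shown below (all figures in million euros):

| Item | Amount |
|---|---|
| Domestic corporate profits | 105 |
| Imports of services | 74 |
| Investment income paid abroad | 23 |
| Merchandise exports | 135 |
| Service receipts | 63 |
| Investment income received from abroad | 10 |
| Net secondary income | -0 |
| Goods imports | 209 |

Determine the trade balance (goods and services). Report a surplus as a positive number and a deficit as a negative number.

-85

Goods balance = 135 - 209 = -74
Services balance = 63 - 74 = -11
Trade balance (goods + services) = -74 + (-11) = -85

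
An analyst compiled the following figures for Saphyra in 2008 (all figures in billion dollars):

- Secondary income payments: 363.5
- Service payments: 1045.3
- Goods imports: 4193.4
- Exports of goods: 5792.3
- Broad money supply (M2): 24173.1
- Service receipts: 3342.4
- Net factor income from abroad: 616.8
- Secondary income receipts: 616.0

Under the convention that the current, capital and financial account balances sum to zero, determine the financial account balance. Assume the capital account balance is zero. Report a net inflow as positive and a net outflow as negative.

Goods balance = 5792.3 - 4193.4 = 1598.9
Services balance = 3342.4 - 1045.3 = 2297.1
Trade balance (goods + services) = 1598.9 + 2297.1 = 3896.0
Net primary income = 616.8
Net secondary income = 616.0 - 363.5 = 252.5
Current account = 3896.0 + 616.8 + 252.5 = 4765.3
Financial account = -(4765.3) = -4765.3

-4765.3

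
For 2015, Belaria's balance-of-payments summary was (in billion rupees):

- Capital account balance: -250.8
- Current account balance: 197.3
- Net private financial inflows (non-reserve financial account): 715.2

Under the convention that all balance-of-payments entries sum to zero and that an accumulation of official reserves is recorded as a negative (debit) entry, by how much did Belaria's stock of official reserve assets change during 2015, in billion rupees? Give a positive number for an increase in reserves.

Official reserve transactions balance = -(197.3 + (-250.8) + 715.2) = -661.7
An accumulation of reserves is recorded as a debit (negative entry), so the change in the stock of reserves is the negative of that balance.
Change in official reserves = -(-661.7) = 661.7

661.7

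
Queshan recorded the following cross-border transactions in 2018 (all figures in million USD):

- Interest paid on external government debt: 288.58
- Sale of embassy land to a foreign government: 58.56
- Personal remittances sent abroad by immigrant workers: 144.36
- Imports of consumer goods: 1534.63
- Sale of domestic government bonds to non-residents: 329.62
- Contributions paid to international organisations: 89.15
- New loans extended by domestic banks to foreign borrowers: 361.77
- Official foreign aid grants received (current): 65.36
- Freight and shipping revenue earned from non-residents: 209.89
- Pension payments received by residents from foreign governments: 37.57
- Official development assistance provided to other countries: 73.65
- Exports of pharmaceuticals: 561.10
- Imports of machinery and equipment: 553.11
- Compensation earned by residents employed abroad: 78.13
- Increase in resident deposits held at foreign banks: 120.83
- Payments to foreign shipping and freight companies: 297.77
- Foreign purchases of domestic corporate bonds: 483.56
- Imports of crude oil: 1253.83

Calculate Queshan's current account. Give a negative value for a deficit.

Goods: -1534.63 - 553.11 + 561.10 - 1253.83 = -2780.47
Services: 209.89 - 297.77 = -87.88
Primary income: -288.58 + 78.13 = -210.45
Secondary income: -89.15 - 73.65 + 65.36 - 144.36 + 37.57 = -204.23
Current account = (-2780.47) + (-87.88) + (-210.45) + (-204.23) = -3283.03
(Excluded from the current account — capital account: sale of embassy land to a foreign government 58.56; financial account: sale of domestic government bonds to non-residents 329.62, new loans extended by domestic banks to foreign borrowers 361.77, increase in resident deposits held at foreign banks 120.83, foreign purchases of domestic corporate bonds 483.56.)

-3283.03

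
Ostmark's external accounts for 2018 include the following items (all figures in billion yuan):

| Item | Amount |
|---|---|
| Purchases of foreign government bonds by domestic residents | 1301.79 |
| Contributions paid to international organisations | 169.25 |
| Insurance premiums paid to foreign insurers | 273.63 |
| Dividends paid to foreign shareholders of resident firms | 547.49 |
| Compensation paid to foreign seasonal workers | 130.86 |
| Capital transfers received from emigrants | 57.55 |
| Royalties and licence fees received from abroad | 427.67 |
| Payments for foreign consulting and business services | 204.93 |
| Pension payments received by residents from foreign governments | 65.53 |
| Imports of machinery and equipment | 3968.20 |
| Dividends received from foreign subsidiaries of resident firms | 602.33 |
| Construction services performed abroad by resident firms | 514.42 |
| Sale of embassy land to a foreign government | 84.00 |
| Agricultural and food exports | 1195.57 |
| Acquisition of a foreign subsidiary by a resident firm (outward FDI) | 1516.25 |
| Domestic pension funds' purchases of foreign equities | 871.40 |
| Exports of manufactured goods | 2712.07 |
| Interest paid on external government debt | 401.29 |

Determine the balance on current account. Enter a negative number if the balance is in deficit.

Goods: 1195.57 + 2712.07 - 3968.20 = -60.56
Services: -204.93 - 273.63 + 427.67 + 514.42 = 463.53
Primary income: -130.86 + 602.33 - 547.49 - 401.29 = -477.31
Secondary income: -169.25 + 65.53 = -103.72
Current account = (-60.56) + 463.53 + (-477.31) + (-103.72) = -178.06
(Excluded from the current account — financial account: purchases of foreign government bonds by domestic residents 1301.79, acquisition of a foreign subsidiary by a resident firm (outward FDI) 1516.25, domestic pension funds' purchases of foreign equities 871.40; capital account: capital transfers received from emigrants 57.55, sale of embassy land to a foreign government 84.00.)

-178.06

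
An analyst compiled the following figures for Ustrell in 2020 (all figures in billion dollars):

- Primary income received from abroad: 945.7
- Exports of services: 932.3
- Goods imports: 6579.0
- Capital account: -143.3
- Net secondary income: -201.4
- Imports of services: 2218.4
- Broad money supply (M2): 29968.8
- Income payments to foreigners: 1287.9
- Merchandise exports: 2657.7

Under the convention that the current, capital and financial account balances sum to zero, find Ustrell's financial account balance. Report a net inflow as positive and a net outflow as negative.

5894.3

Goods balance = 2657.7 - 6579.0 = -3921.3
Services balance = 932.3 - 2218.4 = -1286.1
Trade balance (goods + services) = -3921.3 + (-1286.1) = -5207.4
Net primary income = 945.7 - 1287.9 = -342.2
Net secondary income = -201.4
Current account = -5207.4 + (-342.2) + (-201.4) = -5751.0
Financial account = -(-5751.0 + (-143.3)) = 5894.3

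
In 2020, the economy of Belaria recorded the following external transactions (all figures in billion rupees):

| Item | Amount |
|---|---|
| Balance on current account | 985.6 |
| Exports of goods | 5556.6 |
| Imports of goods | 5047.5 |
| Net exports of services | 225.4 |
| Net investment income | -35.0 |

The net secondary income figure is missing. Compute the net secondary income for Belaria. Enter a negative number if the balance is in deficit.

Current account = goods balance + services balance + net primary income + net secondary income
Sum of the known components = 699.5
Net secondary income = CA - (known components) = 985.6 - 699.5 = 286.1

286.1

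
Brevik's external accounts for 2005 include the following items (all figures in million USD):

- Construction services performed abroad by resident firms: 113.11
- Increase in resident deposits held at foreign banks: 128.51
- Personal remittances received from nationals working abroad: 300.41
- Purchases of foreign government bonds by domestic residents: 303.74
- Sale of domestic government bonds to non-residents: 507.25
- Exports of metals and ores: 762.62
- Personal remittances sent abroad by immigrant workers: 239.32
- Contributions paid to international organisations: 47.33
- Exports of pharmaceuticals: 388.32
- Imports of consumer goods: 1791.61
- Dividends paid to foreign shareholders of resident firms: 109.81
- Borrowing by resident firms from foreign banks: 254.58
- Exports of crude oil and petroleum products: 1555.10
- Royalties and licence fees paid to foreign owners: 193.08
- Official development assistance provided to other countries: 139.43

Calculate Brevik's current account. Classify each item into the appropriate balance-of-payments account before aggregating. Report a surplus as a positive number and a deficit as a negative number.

Goods: 388.32 + 762.62 + 1555.10 - 1791.61 = 914.43
Services: -193.08 + 113.11 = -79.97
Primary income: -109.81
Secondary income: 300.41 - 47.33 - 239.32 - 139.43 = -125.67
Current account = 914.43 + (-79.97) + (-109.81) + (-125.67) = 598.98
(Excluded from the current account — financial account: increase in resident deposits held at foreign banks 128.51, purchases of foreign government bonds by domestic residents 303.74, sale of domestic government bonds to non-residents 507.25, borrowing by resident firms from foreign banks 254.58.)

598.98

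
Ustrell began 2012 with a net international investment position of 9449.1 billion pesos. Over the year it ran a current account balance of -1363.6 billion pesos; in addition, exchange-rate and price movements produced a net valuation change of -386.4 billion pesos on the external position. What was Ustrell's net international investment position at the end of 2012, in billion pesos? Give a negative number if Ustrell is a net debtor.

7699.1

Change in NIIP = current account + net valuation change = -1363.6 + (-386.4) = -1750.0
End-of-year NIIP = 9449.1 + (-1750.0) = 7699.1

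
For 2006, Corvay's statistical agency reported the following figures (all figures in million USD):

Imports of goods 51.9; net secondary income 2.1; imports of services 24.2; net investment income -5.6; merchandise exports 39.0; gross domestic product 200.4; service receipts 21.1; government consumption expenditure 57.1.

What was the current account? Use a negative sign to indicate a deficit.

-19.5

Goods balance = 39.0 - 51.9 = -12.9
Services balance = 21.1 - 24.2 = -3.1
Trade balance (goods + services) = -12.9 + (-3.1) = -16.0
Net primary income = -5.6
Net secondary income = 2.1
Current account = -16.0 + (-5.6) + 2.1 = -19.5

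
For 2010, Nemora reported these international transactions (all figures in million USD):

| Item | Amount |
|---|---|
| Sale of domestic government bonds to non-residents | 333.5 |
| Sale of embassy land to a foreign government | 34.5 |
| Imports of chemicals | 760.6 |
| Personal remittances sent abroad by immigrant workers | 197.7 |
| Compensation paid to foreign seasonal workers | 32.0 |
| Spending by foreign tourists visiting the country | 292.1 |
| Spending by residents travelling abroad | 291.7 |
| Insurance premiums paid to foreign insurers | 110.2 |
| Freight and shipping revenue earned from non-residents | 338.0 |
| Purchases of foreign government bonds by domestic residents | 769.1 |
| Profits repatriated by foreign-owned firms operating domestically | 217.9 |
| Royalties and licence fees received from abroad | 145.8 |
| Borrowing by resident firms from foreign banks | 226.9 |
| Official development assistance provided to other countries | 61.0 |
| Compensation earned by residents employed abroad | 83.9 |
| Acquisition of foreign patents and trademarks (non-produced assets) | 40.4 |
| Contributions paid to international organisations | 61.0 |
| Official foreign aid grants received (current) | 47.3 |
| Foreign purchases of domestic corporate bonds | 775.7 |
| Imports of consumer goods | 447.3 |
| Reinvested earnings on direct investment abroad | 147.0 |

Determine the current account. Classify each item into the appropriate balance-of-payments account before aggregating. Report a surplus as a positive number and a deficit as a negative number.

-1125.3

Goods: -447.3 - 760.6 = -1207.9
Services: -291.7 + 292.1 + 338.0 - 110.2 + 145.8 = 374.0
Primary income: 147.0 - 32.0 + 83.9 - 217.9 = -19.0
Secondary income: -61.0 - 61.0 + 47.3 - 197.7 = -272.4
Current account = (-1207.9) + 374.0 + (-19.0) + (-272.4) = -1125.3
(Excluded from the current account — financial account: sale of domestic government bonds to non-residents 333.5, purchases of foreign government bonds by domestic residents 769.1, borrowing by resident firms from foreign banks 226.9, foreign purchases of domestic corporate bonds 775.7; capital account: sale of embassy land to a foreign government 34.5, acquisition of foreign patents and trademarks (non-produced assets) 40.4.)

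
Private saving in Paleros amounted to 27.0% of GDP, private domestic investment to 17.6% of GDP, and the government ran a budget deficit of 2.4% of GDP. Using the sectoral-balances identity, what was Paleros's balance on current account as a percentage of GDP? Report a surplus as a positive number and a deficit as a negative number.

7.0

By the sectoral-balances identity, CA = (S_private - I) + (T - G).
Private balance = 27.0 - 17.6 = 9.4
Government balance (T - G) = -2.4
CA = 9.4 + (-2.4) = 7.0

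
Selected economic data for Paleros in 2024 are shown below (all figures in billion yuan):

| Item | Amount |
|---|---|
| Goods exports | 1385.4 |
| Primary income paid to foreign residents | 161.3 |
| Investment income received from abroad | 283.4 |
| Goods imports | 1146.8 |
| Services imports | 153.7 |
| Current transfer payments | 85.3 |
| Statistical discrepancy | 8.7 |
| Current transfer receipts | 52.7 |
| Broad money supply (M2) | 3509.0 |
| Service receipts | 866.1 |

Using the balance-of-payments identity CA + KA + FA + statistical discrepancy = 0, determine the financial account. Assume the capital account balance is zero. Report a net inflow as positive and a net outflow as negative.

Goods balance = 1385.4 - 1146.8 = 238.6
Services balance = 866.1 - 153.7 = 712.4
Trade balance (goods + services) = 238.6 + 712.4 = 951.0
Net primary income = 283.4 - 161.3 = 122.1
Net secondary income = 52.7 - 85.3 = -32.6
Current account = 951.0 + 122.1 + (-32.6) = 1040.5
Financial account = -(1040.5 + 8.7) = -1049.2

-1049.2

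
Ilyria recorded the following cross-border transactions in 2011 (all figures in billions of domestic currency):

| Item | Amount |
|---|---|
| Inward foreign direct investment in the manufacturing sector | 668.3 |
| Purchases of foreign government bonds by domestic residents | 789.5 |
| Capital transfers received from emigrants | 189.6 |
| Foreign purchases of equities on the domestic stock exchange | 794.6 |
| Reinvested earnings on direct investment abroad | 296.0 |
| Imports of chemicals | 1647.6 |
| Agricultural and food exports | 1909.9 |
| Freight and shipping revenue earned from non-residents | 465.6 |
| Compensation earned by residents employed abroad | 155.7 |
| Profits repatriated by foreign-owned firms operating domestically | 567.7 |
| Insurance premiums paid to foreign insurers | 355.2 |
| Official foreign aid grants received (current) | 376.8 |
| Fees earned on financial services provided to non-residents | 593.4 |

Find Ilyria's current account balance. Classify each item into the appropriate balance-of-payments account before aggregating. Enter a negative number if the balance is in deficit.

1226.9

Goods: -1647.6 + 1909.9 = 262.3
Services: 465.6 - 355.2 + 593.4 = 703.8
Primary income: -567.7 + 296.0 + 155.7 = -116.0
Secondary income: 376.8
Current account = 262.3 + 703.8 + (-116.0) + 376.8 = 1226.9
(Excluded from the current account — financial account: inward foreign direct investment in the manufacturing sector 668.3, purchases of foreign government bonds by domestic residents 789.5, foreign purchases of equities on the domestic stock exchange 794.6; capital account: capital transfers received from emigrants 189.6.)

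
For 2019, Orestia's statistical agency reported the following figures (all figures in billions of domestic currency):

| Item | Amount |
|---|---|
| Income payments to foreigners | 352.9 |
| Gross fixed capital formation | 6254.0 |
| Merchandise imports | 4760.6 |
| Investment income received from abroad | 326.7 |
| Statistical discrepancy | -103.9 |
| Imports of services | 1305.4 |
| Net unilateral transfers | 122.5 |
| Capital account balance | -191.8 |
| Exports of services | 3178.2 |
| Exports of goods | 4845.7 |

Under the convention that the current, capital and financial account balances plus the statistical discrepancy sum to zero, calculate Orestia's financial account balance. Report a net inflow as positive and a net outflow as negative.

Goods balance = 4845.7 - 4760.6 = 85.1
Services balance = 3178.2 - 1305.4 = 1872.8
Trade balance (goods + services) = 85.1 + 1872.8 = 1957.9
Net primary income = 326.7 - 352.9 = -26.2
Net secondary income = 122.5
Current account = 1957.9 + (-26.2) + 122.5 = 2054.2
Financial account = -(2054.2 + (-191.8) + (-103.9)) = -1758.5

-1758.5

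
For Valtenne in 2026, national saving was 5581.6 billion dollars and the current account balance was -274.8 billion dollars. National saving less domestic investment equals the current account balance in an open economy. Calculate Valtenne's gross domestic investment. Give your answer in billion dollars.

I = S - CA = 5581.6 - (-274.8) = 5856.4

5856.4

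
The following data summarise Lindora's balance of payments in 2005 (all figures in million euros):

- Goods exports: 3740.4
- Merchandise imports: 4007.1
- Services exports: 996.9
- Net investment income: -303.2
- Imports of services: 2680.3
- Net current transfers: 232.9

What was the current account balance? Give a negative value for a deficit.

-2020.4

Goods balance = 3740.4 - 4007.1 = -266.7
Services balance = 996.9 - 2680.3 = -1683.4
Trade balance (goods + services) = -266.7 + (-1683.4) = -1950.1
Net primary income = -303.2
Net secondary income = 232.9
Current account = -1950.1 + (-303.2) + 232.9 = -2020.4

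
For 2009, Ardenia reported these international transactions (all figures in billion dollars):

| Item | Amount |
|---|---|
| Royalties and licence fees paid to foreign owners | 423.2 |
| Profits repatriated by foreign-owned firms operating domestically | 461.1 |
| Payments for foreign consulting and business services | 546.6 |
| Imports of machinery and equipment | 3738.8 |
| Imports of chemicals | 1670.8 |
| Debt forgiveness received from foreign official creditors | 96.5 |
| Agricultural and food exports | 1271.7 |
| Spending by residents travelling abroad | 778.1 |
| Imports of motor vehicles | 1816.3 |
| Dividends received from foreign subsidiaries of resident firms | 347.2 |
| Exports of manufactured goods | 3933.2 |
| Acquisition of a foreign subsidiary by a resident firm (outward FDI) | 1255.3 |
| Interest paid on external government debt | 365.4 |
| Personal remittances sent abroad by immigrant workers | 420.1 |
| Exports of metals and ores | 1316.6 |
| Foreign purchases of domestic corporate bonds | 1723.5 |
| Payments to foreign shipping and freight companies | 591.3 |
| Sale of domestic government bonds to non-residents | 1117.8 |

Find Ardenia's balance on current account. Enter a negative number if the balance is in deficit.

-3943.0

Goods: 3933.2 + 1271.7 - 1670.8 + 1316.6 - 3738.8 - 1816.3 = -704.4
Services: -778.1 - 423.2 - 546.6 - 591.3 = -2339.2
Primary income: 347.2 - 461.1 - 365.4 = -479.3
Secondary income: -420.1
Current account = (-704.4) + (-2339.2) + (-479.3) + (-420.1) = -3943.0
(Excluded from the current account — capital account: debt forgiveness received from foreign official creditors 96.5; financial account: acquisition of a foreign subsidiary by a resident firm (outward FDI) 1255.3, foreign purchases of domestic corporate bonds 1723.5, sale of domestic government bonds to non-residents 1117.8.)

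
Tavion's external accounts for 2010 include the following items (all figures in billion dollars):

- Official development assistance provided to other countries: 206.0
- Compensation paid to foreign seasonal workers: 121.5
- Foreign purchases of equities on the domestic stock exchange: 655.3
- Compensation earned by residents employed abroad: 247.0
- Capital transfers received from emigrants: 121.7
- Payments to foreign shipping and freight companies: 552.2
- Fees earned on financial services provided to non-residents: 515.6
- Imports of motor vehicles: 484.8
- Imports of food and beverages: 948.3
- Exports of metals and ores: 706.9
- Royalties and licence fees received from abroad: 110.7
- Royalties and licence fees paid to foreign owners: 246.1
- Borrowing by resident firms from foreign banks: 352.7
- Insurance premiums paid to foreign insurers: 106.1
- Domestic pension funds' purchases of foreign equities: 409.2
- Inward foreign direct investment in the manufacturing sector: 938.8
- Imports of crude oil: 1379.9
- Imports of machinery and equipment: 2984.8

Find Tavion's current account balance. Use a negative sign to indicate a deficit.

-5449.5

Goods: -1379.9 + 706.9 - 2984.8 - 948.3 - 484.8 = -5090.9
Services: 110.7 - 106.1 + 515.6 - 246.1 - 552.2 = -278.1
Primary income: 247.0 - 121.5 = 125.5
Secondary income: -206.0
Current account = (-5090.9) + (-278.1) + 125.5 + (-206.0) = -5449.5
(Excluded from the current account — financial account: foreign purchases of equities on the domestic stock exchange 655.3, borrowing by resident firms from foreign banks 352.7, domestic pension funds' purchases of foreign equities 409.2, inward foreign direct investment in the manufacturing sector 938.8; capital account: capital transfers received from emigrants 121.7.)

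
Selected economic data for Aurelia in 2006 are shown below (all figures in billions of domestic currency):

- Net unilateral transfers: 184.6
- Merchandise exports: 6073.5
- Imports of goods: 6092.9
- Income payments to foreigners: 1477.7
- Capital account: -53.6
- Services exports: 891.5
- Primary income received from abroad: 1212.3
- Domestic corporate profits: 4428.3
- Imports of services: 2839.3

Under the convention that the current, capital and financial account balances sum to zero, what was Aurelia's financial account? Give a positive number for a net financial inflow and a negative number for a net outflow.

2101.6

Goods balance = 6073.5 - 6092.9 = -19.4
Services balance = 891.5 - 2839.3 = -1947.8
Trade balance (goods + services) = -19.4 + (-1947.8) = -1967.2
Net primary income = 1212.3 - 1477.7 = -265.4
Net secondary income = 184.6
Current account = -1967.2 + (-265.4) + 184.6 = -2048.0
Financial account = -(-2048.0 + (-53.6)) = 2101.6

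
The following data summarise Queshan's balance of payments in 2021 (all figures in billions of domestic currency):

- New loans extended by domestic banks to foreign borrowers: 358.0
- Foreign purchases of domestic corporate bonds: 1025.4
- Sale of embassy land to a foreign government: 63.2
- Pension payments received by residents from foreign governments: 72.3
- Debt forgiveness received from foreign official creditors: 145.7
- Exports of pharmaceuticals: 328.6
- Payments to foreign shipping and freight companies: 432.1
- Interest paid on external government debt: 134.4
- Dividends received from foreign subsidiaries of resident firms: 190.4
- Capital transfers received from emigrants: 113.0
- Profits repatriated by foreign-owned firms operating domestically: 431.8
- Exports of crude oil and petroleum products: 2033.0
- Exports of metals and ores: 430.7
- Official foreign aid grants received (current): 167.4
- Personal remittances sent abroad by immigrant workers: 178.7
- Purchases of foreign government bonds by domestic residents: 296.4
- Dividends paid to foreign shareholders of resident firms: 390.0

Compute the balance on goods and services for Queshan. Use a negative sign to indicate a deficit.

Goods: 2033.0 + 430.7 + 328.6 = 2792.3
Services: -432.1
Trade balance = 2792.3 + (-432.1) = 2360.2
(Excluded from the trade balance — financial account: new loans extended by domestic banks to foreign borrowers 358.0, foreign purchases of domestic corporate bonds 1025.4, purchases of foreign government bonds by domestic residents 296.4; capital account: sale of embassy land to a foreign government 63.2, debt forgiveness received from foreign official creditors 145.7, capital transfers received from emigrants 113.0; secondary income: pension payments received by residents from foreign governments 72.3, official foreign aid grants received (current) 167.4, personal remittances sent abroad by immigrant workers 178.7; primary income: interest paid on external government debt 134.4, dividends received from foreign subsidiaries of resident firms 190.4, profits repatriated by foreign-owned firms operating domestically 431.8, dividends paid to foreign shareholders of resident firms 390.0.)

2360.2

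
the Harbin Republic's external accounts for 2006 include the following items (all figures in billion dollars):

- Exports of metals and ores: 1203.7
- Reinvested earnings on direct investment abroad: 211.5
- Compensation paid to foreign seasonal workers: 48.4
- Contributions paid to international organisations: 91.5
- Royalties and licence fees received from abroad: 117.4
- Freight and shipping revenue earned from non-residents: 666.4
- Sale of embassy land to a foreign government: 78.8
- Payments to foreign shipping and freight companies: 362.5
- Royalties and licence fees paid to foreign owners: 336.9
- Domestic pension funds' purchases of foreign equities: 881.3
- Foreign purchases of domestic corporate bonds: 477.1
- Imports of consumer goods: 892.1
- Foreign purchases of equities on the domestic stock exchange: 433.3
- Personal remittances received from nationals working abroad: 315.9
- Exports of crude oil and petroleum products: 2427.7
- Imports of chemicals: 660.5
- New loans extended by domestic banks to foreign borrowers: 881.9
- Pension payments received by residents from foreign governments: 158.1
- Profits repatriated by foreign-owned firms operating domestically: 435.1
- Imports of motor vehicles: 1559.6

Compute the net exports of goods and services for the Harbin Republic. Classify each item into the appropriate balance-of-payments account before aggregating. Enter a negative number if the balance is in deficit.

Goods: -660.5 + 2427.7 + 1203.7 - 892.1 - 1559.6 = 519.2
Services: 117.4 + 666.4 - 362.5 - 336.9 = 84.4
Trade balance = 519.2 + 84.4 = 603.6
(Excluded from the trade balance — primary income: reinvested earnings on direct investment abroad 211.5, compensation paid to foreign seasonal workers 48.4, profits repatriated by foreign-owned firms operating domestically 435.1; secondary income: contributions paid to international organisations 91.5, personal remittances received from nationals working abroad 315.9, pension payments received by residents from foreign governments 158.1; capital account: sale of embassy land to a foreign government 78.8; financial account: domestic pension funds' purchases of foreign equities 881.3, foreign purchases of domestic corporate bonds 477.1, foreign purchases of equities on the domestic stock exchange 433.3, new loans extended by domestic banks to foreign borrowers 881.9.)

603.6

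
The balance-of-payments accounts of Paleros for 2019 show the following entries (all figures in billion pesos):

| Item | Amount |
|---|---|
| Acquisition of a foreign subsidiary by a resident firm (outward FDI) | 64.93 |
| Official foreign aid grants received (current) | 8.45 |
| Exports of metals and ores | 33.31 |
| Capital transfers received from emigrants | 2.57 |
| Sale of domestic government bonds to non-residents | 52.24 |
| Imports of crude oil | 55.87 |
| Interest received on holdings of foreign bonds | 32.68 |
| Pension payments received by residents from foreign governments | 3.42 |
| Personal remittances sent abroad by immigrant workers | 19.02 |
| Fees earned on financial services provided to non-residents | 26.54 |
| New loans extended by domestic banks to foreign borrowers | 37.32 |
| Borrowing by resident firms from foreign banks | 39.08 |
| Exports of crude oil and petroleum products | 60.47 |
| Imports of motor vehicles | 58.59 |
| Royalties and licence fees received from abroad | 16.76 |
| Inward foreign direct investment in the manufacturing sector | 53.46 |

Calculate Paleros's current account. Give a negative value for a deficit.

Goods: -58.59 + 60.47 + 33.31 - 55.87 = -20.68
Services: 16.76 + 26.54 = 43.30
Primary income: 32.68
Secondary income: 8.45 + 3.42 - 19.02 = -7.15
Current account = (-20.68) + 43.30 + 32.68 + (-7.15) = 48.15
(Excluded from the current account — financial account: acquisition of a foreign subsidiary by a resident firm (outward FDI) 64.93, sale of domestic government bonds to non-residents 52.24, new loans extended by domestic banks to foreign borrowers 37.32, borrowing by resident firms from foreign banks 39.08, inward foreign direct investment in the manufacturing sector 53.46; capital account: capital transfers received from emigrants 2.57.)

48.15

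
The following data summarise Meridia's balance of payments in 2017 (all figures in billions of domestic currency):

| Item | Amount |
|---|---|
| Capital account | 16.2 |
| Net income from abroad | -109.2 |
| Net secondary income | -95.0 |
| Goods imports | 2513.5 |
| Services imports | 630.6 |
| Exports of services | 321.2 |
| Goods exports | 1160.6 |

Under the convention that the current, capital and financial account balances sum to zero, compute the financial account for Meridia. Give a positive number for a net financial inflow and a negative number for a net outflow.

Goods balance = 1160.6 - 2513.5 = -1352.9
Services balance = 321.2 - 630.6 = -309.4
Trade balance (goods + services) = -1352.9 + (-309.4) = -1662.3
Net primary income = -109.2
Net secondary income = -95.0
Current account = -1662.3 + (-109.2) + (-95.0) = -1866.5
Financial account = -(-1866.5 + 16.2) = 1850.3

1850.3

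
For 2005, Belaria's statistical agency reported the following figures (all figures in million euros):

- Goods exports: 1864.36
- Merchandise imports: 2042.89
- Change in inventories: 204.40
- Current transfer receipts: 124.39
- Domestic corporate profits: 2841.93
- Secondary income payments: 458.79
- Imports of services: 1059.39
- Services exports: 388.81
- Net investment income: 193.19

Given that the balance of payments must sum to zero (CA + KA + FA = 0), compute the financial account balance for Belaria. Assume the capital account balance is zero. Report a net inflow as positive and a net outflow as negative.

990.32

Goods balance = 1864.36 - 2042.89 = -178.53
Services balance = 388.81 - 1059.39 = -670.58
Trade balance (goods + services) = -178.53 + (-670.58) = -849.11
Net primary income = 193.19
Net secondary income = 124.39 - 458.79 = -334.40
Current account = -849.11 + 193.19 + (-334.40) = -990.32
Financial account = -(-990.32) = 990.32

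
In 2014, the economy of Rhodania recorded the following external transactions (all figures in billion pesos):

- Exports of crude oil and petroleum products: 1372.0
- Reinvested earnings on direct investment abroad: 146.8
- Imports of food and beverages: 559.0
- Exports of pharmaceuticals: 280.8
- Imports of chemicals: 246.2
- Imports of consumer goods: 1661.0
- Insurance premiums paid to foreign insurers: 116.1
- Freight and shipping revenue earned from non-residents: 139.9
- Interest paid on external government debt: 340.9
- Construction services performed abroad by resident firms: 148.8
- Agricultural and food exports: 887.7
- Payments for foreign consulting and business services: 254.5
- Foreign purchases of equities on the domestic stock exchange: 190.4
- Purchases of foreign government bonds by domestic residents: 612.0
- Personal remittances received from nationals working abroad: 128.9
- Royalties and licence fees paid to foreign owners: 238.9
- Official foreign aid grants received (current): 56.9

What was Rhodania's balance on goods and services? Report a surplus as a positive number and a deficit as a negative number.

Goods: -559.0 - 246.2 + 1372.0 + 887.7 + 280.8 - 1661.0 = 74.3
Services: -238.9 - 116.1 - 254.5 + 148.8 + 139.9 = -320.8
Trade balance = 74.3 + (-320.8) = -246.5
(Excluded from the trade balance — primary income: reinvested earnings on direct investment abroad 146.8, interest paid on external government debt 340.9; financial account: foreign purchases of equities on the domestic stock exchange 190.4, purchases of foreign government bonds by domestic residents 612.0; secondary income: personal remittances received from nationals working abroad 128.9, official foreign aid grants received (current) 56.9.)

-246.5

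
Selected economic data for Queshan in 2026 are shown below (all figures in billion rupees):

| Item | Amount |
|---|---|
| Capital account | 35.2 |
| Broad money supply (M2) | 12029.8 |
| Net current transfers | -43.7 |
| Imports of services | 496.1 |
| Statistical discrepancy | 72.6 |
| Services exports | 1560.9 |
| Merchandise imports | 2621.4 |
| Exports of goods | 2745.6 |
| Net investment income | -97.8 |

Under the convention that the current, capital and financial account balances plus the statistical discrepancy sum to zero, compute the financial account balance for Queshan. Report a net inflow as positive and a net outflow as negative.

-1155.3

Goods balance = 2745.6 - 2621.4 = 124.2
Services balance = 1560.9 - 496.1 = 1064.8
Trade balance (goods + services) = 124.2 + 1064.8 = 1189.0
Net primary income = -97.8
Net secondary income = -43.7
Current account = 1189.0 + (-97.8) + (-43.7) = 1047.5
Financial account = -(1047.5 + 35.2 + 72.6) = -1155.3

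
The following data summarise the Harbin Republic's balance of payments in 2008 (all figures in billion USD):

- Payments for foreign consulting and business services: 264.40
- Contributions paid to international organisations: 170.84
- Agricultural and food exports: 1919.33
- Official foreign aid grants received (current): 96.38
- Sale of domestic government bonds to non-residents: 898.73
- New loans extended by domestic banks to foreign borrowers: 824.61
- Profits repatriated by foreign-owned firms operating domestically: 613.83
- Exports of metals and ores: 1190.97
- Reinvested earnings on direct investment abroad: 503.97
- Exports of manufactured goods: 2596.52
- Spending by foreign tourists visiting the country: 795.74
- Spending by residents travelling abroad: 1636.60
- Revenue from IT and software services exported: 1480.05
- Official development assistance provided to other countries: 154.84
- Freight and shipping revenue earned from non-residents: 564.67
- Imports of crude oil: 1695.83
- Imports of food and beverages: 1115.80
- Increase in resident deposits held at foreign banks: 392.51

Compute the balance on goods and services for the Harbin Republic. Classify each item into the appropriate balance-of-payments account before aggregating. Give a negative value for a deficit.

3834.65

Goods: 1190.97 - 1115.80 + 1919.33 - 1695.83 + 2596.52 = 2895.19
Services: 795.74 + 1480.05 - 1636.60 - 264.40 + 564.67 = 939.46
Trade balance = 2895.19 + 939.46 = 3834.65
(Excluded from the trade balance — secondary income: contributions paid to international organisations 170.84, official foreign aid grants received (current) 96.38, official development assistance provided to other countries 154.84; financial account: sale of domestic government bonds to non-residents 898.73, new loans extended by domestic banks to foreign borrowers 824.61, increase in resident deposits held at foreign banks 392.51; primary income: profits repatriated by foreign-owned firms operating domestically 613.83, reinvested earnings on direct investment abroad 503.97.)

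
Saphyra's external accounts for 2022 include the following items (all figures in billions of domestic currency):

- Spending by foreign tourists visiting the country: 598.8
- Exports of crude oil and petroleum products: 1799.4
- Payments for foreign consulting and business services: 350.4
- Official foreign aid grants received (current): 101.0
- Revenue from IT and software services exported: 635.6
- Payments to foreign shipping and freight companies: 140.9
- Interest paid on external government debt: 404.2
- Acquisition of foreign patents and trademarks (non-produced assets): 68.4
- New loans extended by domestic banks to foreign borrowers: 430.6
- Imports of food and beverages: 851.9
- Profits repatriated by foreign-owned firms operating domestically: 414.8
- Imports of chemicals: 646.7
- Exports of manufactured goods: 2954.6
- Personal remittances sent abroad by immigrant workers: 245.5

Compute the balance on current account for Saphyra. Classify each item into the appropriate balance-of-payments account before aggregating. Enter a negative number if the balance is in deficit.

Goods: 1799.4 + 2954.6 - 646.7 - 851.9 = 3255.4
Services: -140.9 + 598.8 - 350.4 + 635.6 = 743.1
Primary income: -414.8 - 404.2 = -819.0
Secondary income: 101.0 - 245.5 = -144.5
Current account = 3255.4 + 743.1 + (-819.0) + (-144.5) = 3035.0
(Excluded from the current account — capital account: acquisition of foreign patents and trademarks (non-produced assets) 68.4; financial account: new loans extended by domestic banks to foreign borrowers 430.6.)

3035.0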